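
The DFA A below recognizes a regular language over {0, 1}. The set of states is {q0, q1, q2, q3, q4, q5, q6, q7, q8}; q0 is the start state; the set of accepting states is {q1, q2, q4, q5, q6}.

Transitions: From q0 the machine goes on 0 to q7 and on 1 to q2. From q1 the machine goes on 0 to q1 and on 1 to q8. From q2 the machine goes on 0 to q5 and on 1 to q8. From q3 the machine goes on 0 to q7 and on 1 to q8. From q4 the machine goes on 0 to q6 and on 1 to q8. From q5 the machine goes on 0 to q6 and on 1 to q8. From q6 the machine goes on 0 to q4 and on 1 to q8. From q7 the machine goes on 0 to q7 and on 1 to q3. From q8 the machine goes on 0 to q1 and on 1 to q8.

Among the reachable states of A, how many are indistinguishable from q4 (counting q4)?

P0 = {q1,q2,q4,q5,q6} | {q0,q3,q7,q8}.
Split {q0,q3,q7,q8} by δ(·,0) → {q0,q3,q7} and {q8}.
Split {q0,q3,q7} by δ(·,1) → {q0} and {q3} and {q7}.
The partition is now stable with 5 blocks: {q1,q2,q4,q5,q6} | {q0} | {q8} | {q3} | {q7}.
The equivalence class containing q4 is {q1,q2,q4,q5,q6}, of size 5.

5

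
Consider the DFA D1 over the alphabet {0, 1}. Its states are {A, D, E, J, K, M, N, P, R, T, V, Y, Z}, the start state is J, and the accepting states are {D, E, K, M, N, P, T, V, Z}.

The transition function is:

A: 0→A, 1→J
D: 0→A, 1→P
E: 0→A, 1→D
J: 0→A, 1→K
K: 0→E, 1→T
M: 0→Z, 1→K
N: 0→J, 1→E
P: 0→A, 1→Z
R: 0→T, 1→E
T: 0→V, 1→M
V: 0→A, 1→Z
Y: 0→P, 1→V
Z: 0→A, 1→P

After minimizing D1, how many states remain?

4

States {N,R,Y} cannot be reached from the start state, so discard them.
Start with accepting vs non-accepting: {D,E,K,M,P,T,V,Z} | {A,J}.
On input 0, block {D,E,K,M,P,T,V,Z} splits into {D,E,P,V,Z} and {K,M,T}.
Split {A,J} by δ(·,1) → {J} and {A}.
Stable partition: {D,E,P,V,Z} | {J} | {K,M,T} | {A} — 4 equivalence classes.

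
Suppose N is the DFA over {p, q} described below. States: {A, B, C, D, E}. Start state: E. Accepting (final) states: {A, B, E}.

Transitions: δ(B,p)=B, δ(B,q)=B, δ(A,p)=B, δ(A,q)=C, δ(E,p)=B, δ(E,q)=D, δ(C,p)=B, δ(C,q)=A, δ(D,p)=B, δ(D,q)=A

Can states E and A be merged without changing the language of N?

Initial partition by acceptance: {A,B,E} | {C,D}.
On input q, block {A,B,E} splits into {A,E} and {B}.
Stable partition: {A,E} | {C,D} | {B} — 3 equivalence classes.
E and A lie in the same block of the stable partition, so they are equivalent — no string distinguishes them.

Yes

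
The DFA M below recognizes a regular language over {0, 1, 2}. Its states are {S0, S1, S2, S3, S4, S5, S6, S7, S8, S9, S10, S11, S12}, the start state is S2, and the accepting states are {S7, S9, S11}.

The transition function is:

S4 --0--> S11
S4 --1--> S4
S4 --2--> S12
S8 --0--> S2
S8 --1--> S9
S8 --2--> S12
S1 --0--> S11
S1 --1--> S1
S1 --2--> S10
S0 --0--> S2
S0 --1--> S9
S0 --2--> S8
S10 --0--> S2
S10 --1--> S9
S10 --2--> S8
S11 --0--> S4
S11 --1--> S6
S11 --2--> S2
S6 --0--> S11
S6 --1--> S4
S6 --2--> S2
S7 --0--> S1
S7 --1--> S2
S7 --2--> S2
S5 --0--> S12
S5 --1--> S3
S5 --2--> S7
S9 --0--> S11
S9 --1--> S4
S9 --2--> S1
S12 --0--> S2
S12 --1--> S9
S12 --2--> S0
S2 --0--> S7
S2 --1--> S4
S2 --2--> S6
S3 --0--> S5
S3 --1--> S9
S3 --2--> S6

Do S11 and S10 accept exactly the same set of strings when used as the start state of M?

No

States {S3,S5} cannot be reached from the start state, so discard them.
Initial partition by acceptance: {S7,S9,S11} | {S0,S1,S2,S4,S6,S8,S10,S12}.
Split {S7,S9,S11} by δ(·,0) → {S7,S11} and {S9}.
On input 0, block {S0,S1,S2,S4,S6,S8,S10,S12} splits into {S0,S8,S10,S12} and {S1,S2,S4,S6}.
On input 2, block {S1,S2,S4,S6} splits into {S1,S4} and {S2,S6}.
Stable partition: {S7,S11} | {S0,S8,S10,S12} | {S9} | {S1,S4} | {S2,S6} — 5 equivalence classes.
S11 and S10 end up in different blocks, so they are distinguishable. For instance, the string 'ε' is accepted from only S11.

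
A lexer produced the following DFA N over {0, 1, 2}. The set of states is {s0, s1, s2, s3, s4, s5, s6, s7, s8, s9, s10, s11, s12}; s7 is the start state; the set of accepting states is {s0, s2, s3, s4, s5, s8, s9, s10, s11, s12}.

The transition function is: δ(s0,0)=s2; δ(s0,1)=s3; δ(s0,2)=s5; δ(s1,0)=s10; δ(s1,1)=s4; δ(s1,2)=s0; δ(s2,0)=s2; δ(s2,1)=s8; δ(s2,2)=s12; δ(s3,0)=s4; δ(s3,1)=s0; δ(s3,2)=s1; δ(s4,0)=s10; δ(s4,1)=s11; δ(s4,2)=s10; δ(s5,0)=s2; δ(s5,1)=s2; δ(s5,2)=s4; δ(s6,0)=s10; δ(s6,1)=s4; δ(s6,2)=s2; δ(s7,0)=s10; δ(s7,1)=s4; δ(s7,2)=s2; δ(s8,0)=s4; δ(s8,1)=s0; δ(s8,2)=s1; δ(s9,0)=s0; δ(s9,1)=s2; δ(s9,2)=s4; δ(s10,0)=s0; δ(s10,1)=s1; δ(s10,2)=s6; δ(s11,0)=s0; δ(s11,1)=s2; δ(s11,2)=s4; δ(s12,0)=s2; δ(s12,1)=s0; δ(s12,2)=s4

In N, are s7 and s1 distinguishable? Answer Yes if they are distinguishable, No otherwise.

No

Reachable states from the start: {s0,s1,s2,s3,s4,s5,s6,s7,s8,s10,s11,s12}. Unreachable: {s9} — drop them.
Initial partition by acceptance: {s0,s2,s3,s4,s5,s8,s10,s11,s12} | {s1,s6,s7}.
Split {s0,s2,s3,s4,s5,s8,s10,s11,s12} by δ(·,1) → {s0,s2,s3,s4,s5,s8,s11,s12} and {s10}.
On input 0, block {s0,s2,s3,s4,s5,s8,s11,s12} splits into {s0,s2,s3,s5,s8,s11,s12} and {s4}.
Split {s0,s2,s3,s5,s8,s11,s12} by δ(·,0) → {s0,s2,s5,s11,s12} and {s3,s8}.
Refine {s0,s2,s5,s11,s12} on symbol 1: members go to different blocks, giving {s5,s11,s12} and {s0,s2}.
The partition is now stable with 6 blocks: {s5,s11,s12} | {s1,s6,s7} | {s10} | {s4} | {s3,s8} | {s0,s2}.
s7 and s1 lie in the same block of the stable partition, so they are equivalent — no string distinguishes them.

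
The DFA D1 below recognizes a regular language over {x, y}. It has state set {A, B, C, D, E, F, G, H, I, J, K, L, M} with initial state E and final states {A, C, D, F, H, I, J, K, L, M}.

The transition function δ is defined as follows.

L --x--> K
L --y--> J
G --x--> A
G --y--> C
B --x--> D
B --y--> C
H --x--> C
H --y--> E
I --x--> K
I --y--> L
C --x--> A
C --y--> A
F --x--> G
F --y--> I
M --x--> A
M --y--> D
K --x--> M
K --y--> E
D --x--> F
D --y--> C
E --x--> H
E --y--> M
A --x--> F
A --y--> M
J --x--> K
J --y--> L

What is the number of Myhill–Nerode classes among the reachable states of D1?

7

Reachable states from the start: {A,C,D,E,F,G,H,I,J,K,L,M}. Unreachable: {B} — drop them.
Initial partition by acceptance: {A,C,D,F,H,I,J,K,L,M} | {E,G}.
Refine {A,C,D,F,H,I,J,K,L,M} on symbol x: members go to different blocks, giving {A,C,D,H,I,J,K,L,M} and {F}.
Refine {A,C,D,H,I,J,K,L,M} on symbol x: members go to different blocks, giving {C,H,I,J,K,L,M} and {A,D}.
On input x, block {C,H,I,J,K,L,M} splits into {H,I,J,K,L} and {C,M}.
Split {H,I,J,K,L} by δ(·,x) → {I,J,L} and {H,K}.
Split {E,G} by δ(·,x) → {E} and {G}.
No further refinement is possible. Final partition (7 blocks): {I,J,L} | {E} | {F} | {A,D} | {C,M} | {H,K} | {G}.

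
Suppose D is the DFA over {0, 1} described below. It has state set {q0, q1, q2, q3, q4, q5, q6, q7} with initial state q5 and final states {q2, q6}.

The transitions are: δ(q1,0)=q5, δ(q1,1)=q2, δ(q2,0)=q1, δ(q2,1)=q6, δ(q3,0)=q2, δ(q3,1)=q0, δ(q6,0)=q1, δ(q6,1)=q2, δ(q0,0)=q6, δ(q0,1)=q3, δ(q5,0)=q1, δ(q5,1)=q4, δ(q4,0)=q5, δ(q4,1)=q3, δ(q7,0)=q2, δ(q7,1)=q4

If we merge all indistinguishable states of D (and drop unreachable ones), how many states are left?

5

First remove the unreachable states {q7}; 7 states remain.
Start with accepting vs non-accepting: {q2,q6} | {q0,q1,q3,q4,q5}.
Split {q0,q1,q3,q4,q5} by δ(·,0) → {q1,q4,q5} and {q0,q3}.
Refine {q1,q4,q5} on symbol 1: members go to different blocks, giving {q1} and {q4} and {q5}.
Stable partition: {q2,q6} | {q1} | {q0,q3} | {q4} | {q5} — 5 equivalence classes.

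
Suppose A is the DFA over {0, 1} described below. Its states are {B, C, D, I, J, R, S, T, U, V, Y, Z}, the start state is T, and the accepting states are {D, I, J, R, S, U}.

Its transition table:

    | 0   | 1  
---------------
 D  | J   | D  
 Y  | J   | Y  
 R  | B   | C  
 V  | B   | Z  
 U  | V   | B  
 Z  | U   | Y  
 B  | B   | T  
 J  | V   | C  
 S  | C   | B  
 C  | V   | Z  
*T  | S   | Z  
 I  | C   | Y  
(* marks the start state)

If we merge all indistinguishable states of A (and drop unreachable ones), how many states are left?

Reachable states from the start: {B,C,J,S,T,U,V,Y,Z}. Unreachable: {D,I,R} — drop them.
P0 = {J,S,U} | {B,C,T,V,Y,Z}.
On input 0, block {B,C,T,V,Y,Z} splits into {B,C,V} and {T,Y,Z}.
No further refinement is possible. Final partition (3 blocks): {J,S,U} | {B,C,V} | {T,Y,Z}.

3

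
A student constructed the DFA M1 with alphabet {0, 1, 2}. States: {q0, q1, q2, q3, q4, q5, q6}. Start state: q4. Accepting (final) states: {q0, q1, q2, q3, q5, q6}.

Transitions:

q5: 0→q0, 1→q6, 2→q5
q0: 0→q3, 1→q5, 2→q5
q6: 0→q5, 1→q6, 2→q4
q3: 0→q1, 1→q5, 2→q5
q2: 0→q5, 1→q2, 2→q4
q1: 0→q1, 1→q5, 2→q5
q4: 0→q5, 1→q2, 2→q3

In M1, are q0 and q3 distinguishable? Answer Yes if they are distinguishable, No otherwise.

No

All states are reachable from the start state.
P0 = {q0,q1,q2,q3,q5,q6} | {q4}.
Refine {q0,q1,q2,q3,q5,q6} on symbol 2: members go to different blocks, giving {q0,q1,q3,q5} and {q2,q6}.
On input 1, block {q0,q1,q3,q5} splits into {q0,q1,q3} and {q5}.
The partition is now stable with 4 blocks: {q0,q1,q3} | {q4} | {q2,q6} | {q5}.
q0 and q3 lie in the same block of the stable partition, so they are equivalent — no string distinguishes them.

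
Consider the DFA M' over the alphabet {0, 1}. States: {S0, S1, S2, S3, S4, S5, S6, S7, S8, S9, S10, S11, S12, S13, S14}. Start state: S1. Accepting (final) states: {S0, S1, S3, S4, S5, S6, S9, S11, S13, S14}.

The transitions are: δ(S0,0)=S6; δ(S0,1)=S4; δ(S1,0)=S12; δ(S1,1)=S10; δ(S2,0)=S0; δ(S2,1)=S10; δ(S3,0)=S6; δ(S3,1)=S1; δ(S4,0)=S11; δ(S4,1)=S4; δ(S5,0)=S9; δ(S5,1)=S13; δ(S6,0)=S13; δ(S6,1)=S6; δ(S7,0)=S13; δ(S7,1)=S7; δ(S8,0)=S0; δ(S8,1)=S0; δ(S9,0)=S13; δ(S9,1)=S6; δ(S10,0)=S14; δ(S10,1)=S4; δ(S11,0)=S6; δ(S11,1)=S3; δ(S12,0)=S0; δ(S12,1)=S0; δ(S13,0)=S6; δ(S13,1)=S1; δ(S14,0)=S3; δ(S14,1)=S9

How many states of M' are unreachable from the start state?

BFS from S1 reaches {S0, S1, S3, S4, S6, S9, S10, S11, S12, S13, S14}; the 4 state(s) S2, S5, S7, S8 are never visited.

4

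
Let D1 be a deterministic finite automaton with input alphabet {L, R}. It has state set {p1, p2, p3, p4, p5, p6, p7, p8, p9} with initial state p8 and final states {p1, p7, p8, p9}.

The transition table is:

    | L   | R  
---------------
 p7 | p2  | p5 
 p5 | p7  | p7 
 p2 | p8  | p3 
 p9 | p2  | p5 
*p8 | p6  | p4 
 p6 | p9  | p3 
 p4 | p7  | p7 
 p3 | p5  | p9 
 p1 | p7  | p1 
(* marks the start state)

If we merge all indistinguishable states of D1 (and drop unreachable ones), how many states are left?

Reachable states from the start: {p2,p3,p4,p5,p6,p7,p8,p9}. Unreachable: {p1} — drop them.
Initial partition by acceptance: {p7,p8,p9} | {p2,p3,p4,p5,p6}.
On input L, block {p2,p3,p4,p5,p6} splits into {p2,p4,p5,p6} and {p3}.
On input R, block {p2,p4,p5,p6} splits into {p2,p6} and {p4,p5}.
The partition is now stable with 4 blocks: {p7,p8,p9} | {p2,p6} | {p3} | {p4,p5}.

4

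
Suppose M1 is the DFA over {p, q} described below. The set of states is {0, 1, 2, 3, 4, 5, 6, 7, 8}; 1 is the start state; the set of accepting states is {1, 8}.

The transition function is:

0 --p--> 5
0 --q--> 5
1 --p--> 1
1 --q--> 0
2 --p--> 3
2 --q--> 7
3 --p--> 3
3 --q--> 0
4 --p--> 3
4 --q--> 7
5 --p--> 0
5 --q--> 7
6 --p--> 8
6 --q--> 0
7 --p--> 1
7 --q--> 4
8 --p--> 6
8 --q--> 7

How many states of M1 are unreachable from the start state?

Starting at 1 and following transitions, the reachable set is {0, 1, 3, 4, 5, 7}. That leaves 2, 6, 8 unreachable — 3 in total.

3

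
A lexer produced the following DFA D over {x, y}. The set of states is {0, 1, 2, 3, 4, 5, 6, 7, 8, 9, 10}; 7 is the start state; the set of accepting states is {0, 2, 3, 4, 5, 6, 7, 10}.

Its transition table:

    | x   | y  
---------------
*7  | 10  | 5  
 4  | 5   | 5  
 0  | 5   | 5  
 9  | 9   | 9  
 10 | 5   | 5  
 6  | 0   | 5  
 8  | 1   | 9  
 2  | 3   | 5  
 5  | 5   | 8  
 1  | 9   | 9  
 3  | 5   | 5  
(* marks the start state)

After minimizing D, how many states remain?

States {0,2,3,4,6} cannot be reached from the start state, so discard them.
P0 = {5,7,10} | {1,8,9}.
Refine {5,7,10} on symbol y: members go to different blocks, giving {7,10} and {5}.
On input x, block {7,10} splits into {7} and {10}.
Stable partition: {7} | {1,8,9} | {5} | {10} — 4 equivalence classes.

4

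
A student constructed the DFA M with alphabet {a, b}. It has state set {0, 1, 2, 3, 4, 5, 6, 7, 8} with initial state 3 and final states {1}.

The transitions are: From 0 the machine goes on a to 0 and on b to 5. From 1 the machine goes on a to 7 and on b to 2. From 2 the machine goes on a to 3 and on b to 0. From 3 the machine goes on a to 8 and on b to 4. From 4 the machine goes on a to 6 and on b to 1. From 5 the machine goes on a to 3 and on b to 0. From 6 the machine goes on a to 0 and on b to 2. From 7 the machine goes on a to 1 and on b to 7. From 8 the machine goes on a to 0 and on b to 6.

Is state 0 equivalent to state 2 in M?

No

All states are reachable from the start state.
Start with accepting vs non-accepting: {1} | {0,2,3,4,5,6,7,8}.
Refine {0,2,3,4,5,6,7,8} on symbol a: members go to different blocks, giving {0,2,3,4,5,6,8} and {7}.
Split {0,2,3,4,5,6,8} by δ(·,b) → {0,2,3,5,6,8} and {4}.
Split {0,2,3,5,6,8} by δ(·,b) → {0,2,5,6,8} and {3}.
Split {0,2,5,6,8} by δ(·,a) → {0,6,8} and {2,5}.
On input b, block {0,6,8} splits into {0,6} and {8}.
The partition is now stable with 7 blocks: {1} | {0,6} | {7} | {4} | {3} | {2,5} | {8}.
0 and 2 end up in different blocks, so they are distinguishable. For instance, the string 'abb' is accepted from only 2.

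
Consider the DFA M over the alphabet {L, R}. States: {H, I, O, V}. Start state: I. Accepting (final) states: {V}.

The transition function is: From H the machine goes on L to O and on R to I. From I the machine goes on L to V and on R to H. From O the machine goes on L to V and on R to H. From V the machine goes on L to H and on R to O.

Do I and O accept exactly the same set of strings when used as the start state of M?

Start with accepting vs non-accepting: {V} | {H,I,O}.
On input L, block {H,I,O} splits into {I,O} and {H}.
No further refinement is possible. Final partition (3 blocks): {V} | {I,O} | {H}.
I and O lie in the same block of the stable partition, so they are equivalent — no string distinguishes them.

Yes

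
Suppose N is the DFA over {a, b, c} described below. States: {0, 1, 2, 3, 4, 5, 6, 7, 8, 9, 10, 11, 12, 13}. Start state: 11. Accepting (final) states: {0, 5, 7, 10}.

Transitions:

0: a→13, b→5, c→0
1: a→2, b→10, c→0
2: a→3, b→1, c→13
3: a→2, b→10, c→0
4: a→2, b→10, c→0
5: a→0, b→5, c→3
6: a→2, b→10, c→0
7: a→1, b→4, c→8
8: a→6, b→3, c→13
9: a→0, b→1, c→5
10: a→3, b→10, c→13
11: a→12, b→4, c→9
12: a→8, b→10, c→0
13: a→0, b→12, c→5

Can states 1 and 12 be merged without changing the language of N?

States {7} cannot be reached from the start state, so discard them.
Initial partition by acceptance: {0,5,10} | {1,2,3,4,6,8,9,11,12,13}.
On input a, block {0,5,10} splits into {0,10} and {5}.
Split {0,10} by δ(·,b) → {0} and {10}.
Refine {1,2,3,4,6,8,9,11,12,13} on symbol a: members go to different blocks, giving {1,2,3,4,6,8,11,12} and {9,13}.
On input b, block {1,2,3,4,6,8,11,12} splits into {1,3,4,6,12} and {2,8,11}.
Stable partition: {0} | {1,3,4,6,12} | {5} | {10} | {9,13} | {2,8,11} — 6 equivalence classes.
1 and 12 lie in the same block of the stable partition, so they are equivalent — no string distinguishes them.

Yes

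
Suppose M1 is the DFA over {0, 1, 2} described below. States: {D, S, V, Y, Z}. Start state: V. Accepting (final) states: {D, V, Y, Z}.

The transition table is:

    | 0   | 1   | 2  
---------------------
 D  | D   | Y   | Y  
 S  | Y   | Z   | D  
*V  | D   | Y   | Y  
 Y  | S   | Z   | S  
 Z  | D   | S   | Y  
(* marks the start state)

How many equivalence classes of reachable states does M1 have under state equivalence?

Every state is reachable, so we keep all 5.
P0 = {D,V,Y,Z} | {S}.
Refine {D,V,Y,Z} on symbol 0: members go to different blocks, giving {D,V,Z} and {Y}.
On input 1, block {D,V,Z} splits into {D,V} and {Z}.
No further refinement is possible. Final partition (4 blocks): {D,V} | {S} | {Y} | {Z}.

4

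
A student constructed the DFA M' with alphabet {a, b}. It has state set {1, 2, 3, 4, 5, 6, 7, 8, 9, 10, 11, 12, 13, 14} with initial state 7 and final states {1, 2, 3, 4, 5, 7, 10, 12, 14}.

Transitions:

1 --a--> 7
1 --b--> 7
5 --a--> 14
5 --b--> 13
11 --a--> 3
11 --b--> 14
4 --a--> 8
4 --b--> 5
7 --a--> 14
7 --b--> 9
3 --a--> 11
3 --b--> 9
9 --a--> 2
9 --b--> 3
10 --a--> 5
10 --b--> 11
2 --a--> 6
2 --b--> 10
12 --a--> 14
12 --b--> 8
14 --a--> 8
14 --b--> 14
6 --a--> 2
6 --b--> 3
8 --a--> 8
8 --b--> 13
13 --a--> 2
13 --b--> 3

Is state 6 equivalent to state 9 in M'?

States {1,4,12} cannot be reached from the start state, so discard them.
Start with accepting vs non-accepting: {2,3,5,7,10,14} | {6,8,9,11,13}.
Refine {2,3,5,7,10,14} on symbol a: members go to different blocks, giving {2,3,14} and {5,7,10}.
Split {2,3,14} by δ(·,b) → {2} and {3} and {14}.
Refine {6,8,9,11,13} on symbol a: members go to different blocks, giving {6,9,13} and {8} and {11}.
Split {5,7,10} by δ(·,a) → {5,7} and {10}.
The partition is now stable with 8 blocks: {2} | {6,9,13} | {5,7} | {3} | {14} | {8} | {11} | {10}.
6 and 9 lie in the same block of the stable partition, so they are equivalent — no string distinguishes them.

Yes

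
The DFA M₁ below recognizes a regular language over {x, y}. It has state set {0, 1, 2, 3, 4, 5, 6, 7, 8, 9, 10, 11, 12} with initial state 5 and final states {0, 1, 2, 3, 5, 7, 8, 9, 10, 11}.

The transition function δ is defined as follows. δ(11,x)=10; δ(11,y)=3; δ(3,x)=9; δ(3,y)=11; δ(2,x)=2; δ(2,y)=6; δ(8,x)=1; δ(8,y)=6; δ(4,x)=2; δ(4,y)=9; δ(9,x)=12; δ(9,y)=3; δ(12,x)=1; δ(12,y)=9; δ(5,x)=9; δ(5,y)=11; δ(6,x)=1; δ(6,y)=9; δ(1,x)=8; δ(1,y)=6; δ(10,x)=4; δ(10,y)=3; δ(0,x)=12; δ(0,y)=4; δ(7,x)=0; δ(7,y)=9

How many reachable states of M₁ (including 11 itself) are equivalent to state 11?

3

States {0,7} cannot be reached from the start state, so discard them.
Initial partition by acceptance: {1,2,3,5,8,9,10,11} | {4,6,12}.
Split {1,2,3,5,8,9,10,11} by δ(·,x) → {1,2,3,5,8,11} and {9,10}.
On input x, block {1,2,3,5,8,11} splits into {1,2,8} and {3,5,11}.
No further refinement is possible. Final partition (4 blocks): {1,2,8} | {4,6,12} | {9,10} | {3,5,11}.
The equivalence class containing 11 is {3,5,11}, of size 3.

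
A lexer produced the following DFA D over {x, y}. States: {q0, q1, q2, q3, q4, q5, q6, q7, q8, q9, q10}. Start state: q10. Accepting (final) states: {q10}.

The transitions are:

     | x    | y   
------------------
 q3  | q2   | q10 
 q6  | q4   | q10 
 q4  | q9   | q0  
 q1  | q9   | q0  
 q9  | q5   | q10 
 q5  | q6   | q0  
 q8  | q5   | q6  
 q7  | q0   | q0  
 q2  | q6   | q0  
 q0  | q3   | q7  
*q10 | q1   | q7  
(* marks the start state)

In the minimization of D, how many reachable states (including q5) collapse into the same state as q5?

4

States {q8} cannot be reached from the start state, so discard them.
Initial partition by acceptance: {q10} | {q0,q1,q2,q3,q4,q5,q6,q7,q9}.
Split {q0,q1,q2,q3,q4,q5,q6,q7,q9} by δ(·,y) → {q0,q1,q2,q4,q5,q7} and {q3,q6,q9}.
On input x, block {q0,q1,q2,q4,q5,q7} splits into {q0,q1,q2,q4,q5} and {q7}.
On input y, block {q0,q1,q2,q4,q5} splits into {q1,q2,q4,q5} and {q0}.
The partition is now stable with 5 blocks: {q10} | {q1,q2,q4,q5} | {q3,q6,q9} | {q7} | {q0}.
The equivalence class containing q5 is {q1,q2,q4,q5}, of size 4.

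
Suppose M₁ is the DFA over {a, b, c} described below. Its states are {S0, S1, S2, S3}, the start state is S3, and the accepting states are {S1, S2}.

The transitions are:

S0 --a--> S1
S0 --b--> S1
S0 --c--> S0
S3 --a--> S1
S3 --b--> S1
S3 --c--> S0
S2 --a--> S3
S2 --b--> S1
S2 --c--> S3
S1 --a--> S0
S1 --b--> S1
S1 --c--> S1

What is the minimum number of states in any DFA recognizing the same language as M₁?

2

Reachable states from the start: {S0,S1,S3}. Unreachable: {S2} — drop them.
Start with accepting vs non-accepting: {S1} | {S0,S3}.
No further refinement is possible. Final partition (2 blocks): {S1} | {S0,S3}.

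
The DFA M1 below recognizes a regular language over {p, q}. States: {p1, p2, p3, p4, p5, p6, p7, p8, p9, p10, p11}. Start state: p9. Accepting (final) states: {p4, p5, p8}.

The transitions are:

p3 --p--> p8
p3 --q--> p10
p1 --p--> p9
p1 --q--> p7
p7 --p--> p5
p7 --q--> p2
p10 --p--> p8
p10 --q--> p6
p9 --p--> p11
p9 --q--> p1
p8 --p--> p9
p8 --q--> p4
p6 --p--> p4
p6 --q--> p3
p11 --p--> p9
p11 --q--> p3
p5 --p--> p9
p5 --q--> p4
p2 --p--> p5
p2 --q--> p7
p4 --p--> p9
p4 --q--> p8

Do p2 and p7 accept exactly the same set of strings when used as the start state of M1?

Start with accepting vs non-accepting: {p4,p5,p8} | {p1,p2,p3,p6,p7,p9,p10,p11}.
Refine {p1,p2,p3,p6,p7,p9,p10,p11} on symbol p: members go to different blocks, giving {p2,p3,p6,p7,p10} and {p1,p9,p11}.
Split {p1,p9,p11} by δ(·,q) → {p1,p11} and {p9}.
The partition is now stable with 4 blocks: {p4,p5,p8} | {p2,p3,p6,p7,p10} | {p1,p11} | {p9}.
p2 and p7 lie in the same block of the stable partition, so they are equivalent — no string distinguishes them.

Yes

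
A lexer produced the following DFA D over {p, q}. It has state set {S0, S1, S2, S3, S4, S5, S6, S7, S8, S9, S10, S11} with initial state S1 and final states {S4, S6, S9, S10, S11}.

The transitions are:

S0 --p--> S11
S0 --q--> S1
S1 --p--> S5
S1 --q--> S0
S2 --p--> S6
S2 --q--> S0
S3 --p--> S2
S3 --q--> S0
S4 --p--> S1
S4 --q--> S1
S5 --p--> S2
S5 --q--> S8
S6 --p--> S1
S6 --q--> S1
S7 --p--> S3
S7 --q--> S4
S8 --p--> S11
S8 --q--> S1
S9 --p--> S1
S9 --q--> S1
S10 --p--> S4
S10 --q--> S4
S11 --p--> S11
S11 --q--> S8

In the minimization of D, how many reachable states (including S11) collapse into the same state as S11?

1

States {S3,S4,S7,S9,S10} cannot be reached from the start state, so discard them.
Initial partition by acceptance: {S6,S11} | {S0,S1,S2,S5,S8}.
On input p, block {S6,S11} splits into {S6} and {S11}.
Split {S0,S1,S2,S5,S8} by δ(·,p) → {S0,S8} and {S1,S5} and {S2}.
Split {S1,S5} by δ(·,p) → {S1} and {S5}.
No further refinement is possible. Final partition (6 blocks): {S6} | {S0,S8} | {S11} | {S1} | {S2} | {S5}.
The equivalence class containing S11 is {S11}, of size 1.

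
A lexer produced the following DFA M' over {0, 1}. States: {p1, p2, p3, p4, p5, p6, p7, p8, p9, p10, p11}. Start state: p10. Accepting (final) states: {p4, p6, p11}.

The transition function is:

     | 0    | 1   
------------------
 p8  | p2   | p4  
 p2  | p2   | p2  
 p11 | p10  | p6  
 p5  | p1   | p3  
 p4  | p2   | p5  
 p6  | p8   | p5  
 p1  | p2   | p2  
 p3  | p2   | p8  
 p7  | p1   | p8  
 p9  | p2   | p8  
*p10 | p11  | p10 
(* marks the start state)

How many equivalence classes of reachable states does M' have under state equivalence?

Reachable states from the start: {p1,p2,p3,p4,p5,p6,p8,p10,p11}. Unreachable: {p7,p9} — drop them.
Initial partition by acceptance: {p4,p6,p11} | {p1,p2,p3,p5,p8,p10}.
On input 1, block {p4,p6,p11} splits into {p4,p6} and {p11}.
Refine {p1,p2,p3,p5,p8,p10} on symbol 0: members go to different blocks, giving {p1,p2,p3,p5,p8} and {p10}.
Refine {p1,p2,p3,p5,p8} on symbol 1: members go to different blocks, giving {p1,p2,p3,p5} and {p8}.
Refine {p4,p6} on symbol 0: members go to different blocks, giving {p4} and {p6}.
On input 1, block {p1,p2,p3,p5} splits into {p1,p2,p5} and {p3}.
On input 1, block {p1,p2,p5} splits into {p1,p2} and {p5}.
Stable partition: {p4} | {p1,p2} | {p11} | {p10} | {p8} | {p6} | {p3} | {p5} — 8 equivalence classes.

8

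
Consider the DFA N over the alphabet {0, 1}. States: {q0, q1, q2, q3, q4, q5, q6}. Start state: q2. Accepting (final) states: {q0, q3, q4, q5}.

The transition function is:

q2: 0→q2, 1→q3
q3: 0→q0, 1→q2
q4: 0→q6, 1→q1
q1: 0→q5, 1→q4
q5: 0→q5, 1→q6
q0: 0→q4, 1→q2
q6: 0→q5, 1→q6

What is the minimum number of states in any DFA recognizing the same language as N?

Every state is reachable, so we keep all 7.
P0 = {q0,q3,q4,q5} | {q1,q2,q6}.
Split {q0,q3,q4,q5} by δ(·,0) → {q0,q3,q5} and {q4}.
On input 0, block {q0,q3,q5} splits into {q3,q5} and {q0}.
Refine {q3,q5} on symbol 0: members go to different blocks, giving {q3} and {q5}.
Refine {q1,q2,q6} on symbol 0: members go to different blocks, giving {q1,q6} and {q2}.
Refine {q1,q6} on symbol 1: members go to different blocks, giving {q1} and {q6}.
The partition is now stable with 7 blocks: {q3} | {q1} | {q4} | {q0} | {q5} | {q2} | {q6}.

7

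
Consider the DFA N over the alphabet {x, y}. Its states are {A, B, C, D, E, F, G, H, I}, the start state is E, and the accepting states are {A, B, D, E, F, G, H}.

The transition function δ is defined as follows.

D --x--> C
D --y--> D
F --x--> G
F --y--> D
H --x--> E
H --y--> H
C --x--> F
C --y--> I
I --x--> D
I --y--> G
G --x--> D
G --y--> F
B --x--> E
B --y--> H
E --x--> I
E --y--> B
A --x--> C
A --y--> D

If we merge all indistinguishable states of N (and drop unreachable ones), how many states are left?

First remove the unreachable states {A}; 8 states remain.
Initial partition by acceptance: {B,D,E,F,G,H} | {C,I}.
Refine {B,D,E,F,G,H} on symbol x: members go to different blocks, giving {B,F,G,H} and {D,E}.
Split {B,F,G,H} by δ(·,x) → {B,G,H} and {F}.
On input y, block {B,G,H} splits into {B,H} and {G}.
Refine {C,I} on symbol x: members go to different blocks, giving {C} and {I}.
Refine {D,E} on symbol x: members go to different blocks, giving {D} and {E}.
Stable partition: {B,H} | {C} | {D} | {F} | {G} | {I} | {E} — 7 equivalence classes.

7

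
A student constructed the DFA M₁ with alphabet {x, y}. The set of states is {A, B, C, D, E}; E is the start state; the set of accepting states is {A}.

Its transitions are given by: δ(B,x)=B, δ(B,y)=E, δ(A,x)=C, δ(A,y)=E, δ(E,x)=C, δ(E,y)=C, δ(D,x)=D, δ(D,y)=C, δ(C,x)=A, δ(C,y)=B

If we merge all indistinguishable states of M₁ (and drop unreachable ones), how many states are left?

4

First remove the unreachable states {D}; 4 states remain.
Initial partition by acceptance: {A} | {B,C,E}.
Split {B,C,E} by δ(·,x) → {B,E} and {C}.
On input x, block {B,E} splits into {B} and {E}.
No further refinement is possible. Final partition (4 blocks): {A} | {B} | {C} | {E}.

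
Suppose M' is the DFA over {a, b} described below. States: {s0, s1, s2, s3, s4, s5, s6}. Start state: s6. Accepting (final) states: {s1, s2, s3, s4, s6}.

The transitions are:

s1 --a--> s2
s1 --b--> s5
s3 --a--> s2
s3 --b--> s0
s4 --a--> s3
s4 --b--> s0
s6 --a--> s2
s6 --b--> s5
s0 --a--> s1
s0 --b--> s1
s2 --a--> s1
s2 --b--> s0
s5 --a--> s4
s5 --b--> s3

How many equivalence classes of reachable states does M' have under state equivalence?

2

All states are reachable from the start state.
P0 = {s1,s2,s3,s4,s6} | {s0,s5}.
The partition is now stable with 2 blocks: {s1,s2,s3,s4,s6} | {s0,s5}.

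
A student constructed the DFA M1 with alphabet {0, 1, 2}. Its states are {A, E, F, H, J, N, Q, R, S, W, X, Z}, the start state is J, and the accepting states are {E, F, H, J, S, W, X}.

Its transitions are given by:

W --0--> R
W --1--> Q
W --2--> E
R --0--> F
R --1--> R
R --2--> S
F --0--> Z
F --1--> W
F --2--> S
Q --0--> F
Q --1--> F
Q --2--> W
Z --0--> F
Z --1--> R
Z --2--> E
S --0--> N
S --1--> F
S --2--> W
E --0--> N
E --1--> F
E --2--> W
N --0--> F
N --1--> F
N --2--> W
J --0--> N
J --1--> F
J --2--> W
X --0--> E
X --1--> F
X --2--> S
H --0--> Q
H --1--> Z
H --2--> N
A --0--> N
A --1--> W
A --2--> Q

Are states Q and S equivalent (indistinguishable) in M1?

Reachable states from the start: {E,F,J,N,Q,R,S,W,Z}. Unreachable: {A,H,X} — drop them.
P0 = {E,F,J,S,W} | {N,Q,R,Z}.
On input 1, block {E,F,J,S,W} splits into {E,F,J,S} and {W}.
Refine {E,F,J,S} on symbol 1: members go to different blocks, giving {E,J,S} and {F}.
On input 1, block {N,Q,R,Z} splits into {N,Q} and {R,Z}.
Stable partition: {E,J,S} | {N,Q} | {W} | {F} | {R,Z} — 5 equivalence classes.
Q and S end up in different blocks, so they are distinguishable. For instance, the string 'ε' is accepted from only S.

No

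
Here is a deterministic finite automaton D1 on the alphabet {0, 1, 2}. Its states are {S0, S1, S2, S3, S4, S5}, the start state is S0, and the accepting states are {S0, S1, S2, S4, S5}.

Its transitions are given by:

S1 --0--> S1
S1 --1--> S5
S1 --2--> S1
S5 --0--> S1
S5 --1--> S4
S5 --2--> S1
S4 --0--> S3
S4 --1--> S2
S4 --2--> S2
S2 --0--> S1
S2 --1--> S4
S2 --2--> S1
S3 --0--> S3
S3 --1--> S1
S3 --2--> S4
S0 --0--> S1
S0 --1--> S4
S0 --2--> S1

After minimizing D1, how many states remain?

Initial partition by acceptance: {S0,S1,S2,S4,S5} | {S3}.
Split {S0,S1,S2,S4,S5} by δ(·,0) → {S0,S1,S2,S5} and {S4}.
On input 1, block {S0,S1,S2,S5} splits into {S0,S2,S5} and {S1}.
No further refinement is possible. Final partition (4 blocks): {S0,S2,S5} | {S3} | {S4} | {S1}.

4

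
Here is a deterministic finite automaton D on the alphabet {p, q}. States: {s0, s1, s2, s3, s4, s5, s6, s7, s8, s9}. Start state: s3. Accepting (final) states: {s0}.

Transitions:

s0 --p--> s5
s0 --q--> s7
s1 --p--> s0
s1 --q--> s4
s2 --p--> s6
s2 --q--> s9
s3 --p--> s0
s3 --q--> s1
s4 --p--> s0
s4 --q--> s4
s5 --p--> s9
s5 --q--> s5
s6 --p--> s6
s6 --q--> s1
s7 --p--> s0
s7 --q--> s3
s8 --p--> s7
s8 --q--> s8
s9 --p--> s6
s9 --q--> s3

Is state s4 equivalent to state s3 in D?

First remove the unreachable states {s2,s8}; 8 states remain.
Initial partition by acceptance: {s0} | {s1,s3,s4,s5,s6,s7,s9}.
Split {s1,s3,s4,s5,s6,s7,s9} by δ(·,p) → {s1,s3,s4,s7} and {s5,s6,s9}.
Refine {s5,s6,s9} on symbol q: members go to different blocks, giving {s6,s9} and {s5}.
Stable partition: {s0} | {s1,s3,s4,s7} | {s6,s9} | {s5} — 4 equivalence classes.
s4 and s3 lie in the same block of the stable partition, so they are equivalent — no string distinguishes them.

Yes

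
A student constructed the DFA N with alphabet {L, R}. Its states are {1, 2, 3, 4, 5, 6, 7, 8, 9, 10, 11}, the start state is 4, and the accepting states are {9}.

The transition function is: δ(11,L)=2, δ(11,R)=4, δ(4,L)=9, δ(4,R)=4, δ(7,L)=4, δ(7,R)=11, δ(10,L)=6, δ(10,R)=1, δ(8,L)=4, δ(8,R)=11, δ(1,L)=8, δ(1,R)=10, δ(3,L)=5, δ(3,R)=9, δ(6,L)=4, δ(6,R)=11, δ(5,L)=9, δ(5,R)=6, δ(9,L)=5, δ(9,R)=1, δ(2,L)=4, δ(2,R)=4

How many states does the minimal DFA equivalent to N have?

7

States {3,7} cannot be reached from the start state, so discard them.
Initial partition by acceptance: {9} | {1,2,4,5,6,8,10,11}.
On input L, block {1,2,4,5,6,8,10,11} splits into {1,2,6,8,10,11} and {4,5}.
Refine {1,2,6,8,10,11} on symbol L: members go to different blocks, giving {1,10,11} and {2,6,8}.
On input R, block {1,10,11} splits into {1,10} and {11}.
Split {4,5} by δ(·,R) → {4} and {5}.
Refine {2,6,8} on symbol R: members go to different blocks, giving {6,8} and {2}.
The partition is now stable with 7 blocks: {9} | {1,10} | {4} | {6,8} | {11} | {5} | {2}.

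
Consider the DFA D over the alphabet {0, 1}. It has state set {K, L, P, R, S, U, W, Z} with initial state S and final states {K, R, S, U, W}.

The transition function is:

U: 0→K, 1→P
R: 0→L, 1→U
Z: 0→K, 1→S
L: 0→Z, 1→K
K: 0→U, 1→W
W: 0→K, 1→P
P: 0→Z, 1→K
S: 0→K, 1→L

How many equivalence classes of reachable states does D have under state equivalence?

States {R} cannot be reached from the start state, so discard them.
Initial partition by acceptance: {K,S,U,W} | {L,P,Z}.
Refine {K,S,U,W} on symbol 1: members go to different blocks, giving {S,U,W} and {K}.
On input 0, block {L,P,Z} splits into {L,P} and {Z}.
No further refinement is possible. Final partition (4 blocks): {S,U,W} | {L,P} | {K} | {Z}.

4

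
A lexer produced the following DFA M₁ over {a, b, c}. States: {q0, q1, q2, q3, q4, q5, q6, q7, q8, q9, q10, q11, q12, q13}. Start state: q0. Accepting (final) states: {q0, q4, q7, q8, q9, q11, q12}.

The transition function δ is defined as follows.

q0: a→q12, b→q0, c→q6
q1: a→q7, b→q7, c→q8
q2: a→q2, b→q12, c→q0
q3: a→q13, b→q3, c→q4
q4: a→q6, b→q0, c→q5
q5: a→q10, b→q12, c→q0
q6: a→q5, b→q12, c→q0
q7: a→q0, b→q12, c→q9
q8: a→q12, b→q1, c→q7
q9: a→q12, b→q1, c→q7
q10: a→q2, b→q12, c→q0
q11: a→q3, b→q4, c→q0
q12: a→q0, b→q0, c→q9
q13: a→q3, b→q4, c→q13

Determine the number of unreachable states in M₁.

No path from q0 leads to q3, q4, q11, q13; the other 10 states are all reachable.

4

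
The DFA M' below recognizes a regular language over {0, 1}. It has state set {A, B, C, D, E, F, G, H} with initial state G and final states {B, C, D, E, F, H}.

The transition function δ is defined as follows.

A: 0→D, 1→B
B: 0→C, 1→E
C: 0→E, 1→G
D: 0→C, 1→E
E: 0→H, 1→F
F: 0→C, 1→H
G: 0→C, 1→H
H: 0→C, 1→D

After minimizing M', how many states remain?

First remove the unreachable states {A,B}; 6 states remain.
P0 = {C,D,E,F,H} | {G}.
Split {C,D,E,F,H} by δ(·,1) → {D,E,F,H} and {C}.
Split {D,E,F,H} by δ(·,0) → {D,F,H} and {E}.
On input 1, block {D,F,H} splits into {F,H} and {D}.
On input 1, block {F,H} splits into {F} and {H}.
The partition is now stable with 6 blocks: {F} | {G} | {C} | {E} | {D} | {H}.

6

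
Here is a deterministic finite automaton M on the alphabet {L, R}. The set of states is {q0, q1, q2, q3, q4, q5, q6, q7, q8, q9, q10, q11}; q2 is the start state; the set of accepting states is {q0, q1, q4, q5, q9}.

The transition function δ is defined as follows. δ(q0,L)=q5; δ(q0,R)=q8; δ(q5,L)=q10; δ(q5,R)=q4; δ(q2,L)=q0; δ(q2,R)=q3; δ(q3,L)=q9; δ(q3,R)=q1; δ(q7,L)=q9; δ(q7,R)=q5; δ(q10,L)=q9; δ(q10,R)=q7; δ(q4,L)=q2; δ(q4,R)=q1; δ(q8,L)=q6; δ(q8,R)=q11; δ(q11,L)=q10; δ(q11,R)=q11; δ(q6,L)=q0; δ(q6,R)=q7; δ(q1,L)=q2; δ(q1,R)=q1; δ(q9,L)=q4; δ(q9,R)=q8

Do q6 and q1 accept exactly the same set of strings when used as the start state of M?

Start with accepting vs non-accepting: {q0,q1,q4,q5,q9} | {q2,q3,q6,q7,q8,q10,q11}.
Split {q0,q1,q4,q5,q9} by δ(·,L) → {q1,q4,q5} and {q0,q9}.
Refine {q2,q3,q6,q7,q8,q10,q11} on symbol L: members go to different blocks, giving {q2,q3,q6,q7,q10} and {q8,q11}.
Split {q2,q3,q6,q7,q10} by δ(·,R) → {q2,q6,q10} and {q3,q7}.
No further refinement is possible. Final partition (5 blocks): {q1,q4,q5} | {q2,q6,q10} | {q0,q9} | {q8,q11} | {q3,q7}.
q6 and q1 end up in different blocks, so they are distinguishable. For instance, the string 'ε' is accepted from only q1.

No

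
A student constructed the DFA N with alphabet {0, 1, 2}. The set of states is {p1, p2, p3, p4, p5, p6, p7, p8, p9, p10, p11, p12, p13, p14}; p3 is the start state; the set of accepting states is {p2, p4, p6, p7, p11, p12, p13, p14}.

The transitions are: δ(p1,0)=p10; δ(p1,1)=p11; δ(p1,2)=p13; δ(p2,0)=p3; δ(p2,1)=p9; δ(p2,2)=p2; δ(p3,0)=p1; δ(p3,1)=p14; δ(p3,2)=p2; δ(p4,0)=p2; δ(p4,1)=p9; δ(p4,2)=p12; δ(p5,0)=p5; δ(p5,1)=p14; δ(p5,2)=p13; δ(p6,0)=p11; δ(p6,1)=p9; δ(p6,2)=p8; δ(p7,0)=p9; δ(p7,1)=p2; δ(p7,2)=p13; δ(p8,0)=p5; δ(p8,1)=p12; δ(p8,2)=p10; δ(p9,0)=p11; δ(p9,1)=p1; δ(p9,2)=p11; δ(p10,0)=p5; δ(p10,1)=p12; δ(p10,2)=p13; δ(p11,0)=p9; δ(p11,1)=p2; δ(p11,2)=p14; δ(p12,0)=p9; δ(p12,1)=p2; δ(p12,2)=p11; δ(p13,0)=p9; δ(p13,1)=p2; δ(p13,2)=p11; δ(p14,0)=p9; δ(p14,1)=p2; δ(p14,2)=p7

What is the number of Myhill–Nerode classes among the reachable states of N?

5

States {p4,p6,p8} cannot be reached from the start state, so discard them.
Initial partition by acceptance: {p2,p7,p11,p12,p13,p14} | {p1,p3,p5,p9,p10}.
Split {p2,p7,p11,p12,p13,p14} by δ(·,1) → {p7,p11,p12,p13,p14} and {p2}.
Refine {p1,p3,p5,p9,p10} on symbol 0: members go to different blocks, giving {p1,p3,p5,p10} and {p9}.
On input 2, block {p1,p3,p5,p10} splits into {p1,p5,p10} and {p3}.
The partition is now stable with 5 blocks: {p7,p11,p12,p13,p14} | {p1,p5,p10} | {p2} | {p9} | {p3}.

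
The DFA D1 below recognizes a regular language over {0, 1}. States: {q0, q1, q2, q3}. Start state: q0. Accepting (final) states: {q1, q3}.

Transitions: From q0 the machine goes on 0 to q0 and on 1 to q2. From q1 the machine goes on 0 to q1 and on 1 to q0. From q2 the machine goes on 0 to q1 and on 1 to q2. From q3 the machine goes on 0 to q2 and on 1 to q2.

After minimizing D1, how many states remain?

Reachable states from the start: {q0,q1,q2}. Unreachable: {q3} — drop them.
P0 = {q1} | {q0,q2}.
On input 0, block {q0,q2} splits into {q0} and {q2}.
Stable partition: {q1} | {q0} | {q2} — 3 equivalence classes.

3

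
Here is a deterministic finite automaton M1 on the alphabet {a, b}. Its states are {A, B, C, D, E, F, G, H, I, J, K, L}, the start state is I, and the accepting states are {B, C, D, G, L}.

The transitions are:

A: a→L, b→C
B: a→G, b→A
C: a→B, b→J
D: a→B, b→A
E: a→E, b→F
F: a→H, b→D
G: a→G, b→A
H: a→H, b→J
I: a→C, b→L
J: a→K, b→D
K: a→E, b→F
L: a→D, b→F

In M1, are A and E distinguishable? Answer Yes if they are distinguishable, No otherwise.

Yes

Every state is reachable, so we keep all 12.
Initial partition by acceptance: {B,C,D,G,L} | {A,E,F,H,I,J,K}.
On input a, block {A,E,F,H,I,J,K} splits into {E,F,H,J,K} and {A,I}.
On input b, block {B,C,D,G,L} splits into {B,D,G} and {C,L}.
On input b, block {E,F,H,J,K} splits into {E,H,K} and {F,J}.
The partition is now stable with 5 blocks: {B,D,G} | {E,H,K} | {A,I} | {C,L} | {F,J}.
A and E end up in different blocks, so they are distinguishable. For instance, the string 'a' is accepted from only A.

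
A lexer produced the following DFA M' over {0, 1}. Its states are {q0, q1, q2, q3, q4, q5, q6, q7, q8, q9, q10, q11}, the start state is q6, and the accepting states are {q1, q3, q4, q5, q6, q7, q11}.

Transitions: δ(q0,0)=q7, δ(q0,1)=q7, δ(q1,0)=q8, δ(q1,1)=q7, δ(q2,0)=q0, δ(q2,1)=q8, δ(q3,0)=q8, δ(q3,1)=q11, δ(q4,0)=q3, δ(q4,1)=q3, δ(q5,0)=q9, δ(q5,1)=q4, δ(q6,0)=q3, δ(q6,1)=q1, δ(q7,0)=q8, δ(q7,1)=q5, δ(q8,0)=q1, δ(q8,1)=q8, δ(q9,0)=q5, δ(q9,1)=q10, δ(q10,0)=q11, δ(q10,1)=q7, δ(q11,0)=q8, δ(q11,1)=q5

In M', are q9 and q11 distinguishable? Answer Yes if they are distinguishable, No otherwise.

Yes

States {q0,q2} cannot be reached from the start state, so discard them.
Initial partition by acceptance: {q1,q3,q4,q5,q6,q7,q11} | {q8,q9,q10}.
On input 0, block {q1,q3,q4,q5,q6,q7,q11} splits into {q1,q3,q5,q7,q11} and {q4,q6}.
On input 1, block {q1,q3,q5,q7,q11} splits into {q1,q3,q7,q11} and {q5}.
On input 1, block {q1,q3,q7,q11} splits into {q1,q3} and {q7,q11}.
On input 0, block {q8,q9,q10} splits into {q8} and {q9} and {q10}.
No further refinement is possible. Final partition (7 blocks): {q1,q3} | {q8} | {q4,q6} | {q5} | {q7,q11} | {q9} | {q10}.
q9 and q11 end up in different blocks, so they are distinguishable. For instance, the string 'ε' is accepted from only q11.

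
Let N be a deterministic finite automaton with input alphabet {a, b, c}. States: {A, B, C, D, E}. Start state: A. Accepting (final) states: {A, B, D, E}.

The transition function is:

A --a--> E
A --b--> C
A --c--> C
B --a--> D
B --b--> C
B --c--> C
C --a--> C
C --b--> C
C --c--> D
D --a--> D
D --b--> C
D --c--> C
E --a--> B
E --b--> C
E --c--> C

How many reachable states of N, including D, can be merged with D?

4

Start with accepting vs non-accepting: {A,B,D,E} | {C}.
The partition is now stable with 2 blocks: {A,B,D,E} | {C}.
State D belongs to the block {A,B,D,E}, which has 4 states.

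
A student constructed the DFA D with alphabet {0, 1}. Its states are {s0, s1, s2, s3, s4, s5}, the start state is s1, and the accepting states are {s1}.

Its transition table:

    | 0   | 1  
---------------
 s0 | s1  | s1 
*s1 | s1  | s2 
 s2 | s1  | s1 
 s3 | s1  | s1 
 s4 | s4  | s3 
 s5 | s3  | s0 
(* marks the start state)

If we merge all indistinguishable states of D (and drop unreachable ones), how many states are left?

First remove the unreachable states {s0,s3,s4,s5}; 2 states remain.
Initial partition by acceptance: {s1} | {s2}.
The partition is now stable with 2 blocks: {s1} | {s2}.

2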